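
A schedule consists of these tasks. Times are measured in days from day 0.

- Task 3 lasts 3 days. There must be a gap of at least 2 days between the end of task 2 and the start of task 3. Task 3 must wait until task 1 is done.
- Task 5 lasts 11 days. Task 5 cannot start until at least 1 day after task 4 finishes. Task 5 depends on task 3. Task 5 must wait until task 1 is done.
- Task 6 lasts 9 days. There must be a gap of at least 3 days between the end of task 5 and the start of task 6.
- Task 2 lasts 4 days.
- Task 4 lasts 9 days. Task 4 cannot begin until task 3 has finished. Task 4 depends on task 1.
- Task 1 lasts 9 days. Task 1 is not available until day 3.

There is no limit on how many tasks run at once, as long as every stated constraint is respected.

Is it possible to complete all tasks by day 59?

Yes

Nothing blocks task 2, so it runs from day 0 to day 4.
Task 1 waits on its own release at day 3, so it starts at day 3 and finishes at 3 + 9 = day 12.
For task 3: task 2 (finishes day 4, plus 2-day gap → day 6); task 1 (finishes day 12). Taking the maximum gives a start of day 12, and it finishes at 12 + 3 = day 15.
Task 4 needs all of task 3 (finishes day 15); task 1 (finishes day 12). That puts its earliest start at day 15; it finishes at 15 + 9 = day 24.
Task 5 has to wait for task 4 (finishes day 24, plus 1-day gap → day 25); task 3 (finishes day 15); task 1 (finishes day 12). The latest of these is day 25, so task 5 runs day 25 to 25 + 11 = day 36.
Task 6 cannot begin until task 5 (finishes day 36, plus 3-day gap → day 39). It runs from day 39 to 39 + 9 = day 48.
Every task is finished by day 48, which is no later than the deadline of 59, so the schedule is feasible.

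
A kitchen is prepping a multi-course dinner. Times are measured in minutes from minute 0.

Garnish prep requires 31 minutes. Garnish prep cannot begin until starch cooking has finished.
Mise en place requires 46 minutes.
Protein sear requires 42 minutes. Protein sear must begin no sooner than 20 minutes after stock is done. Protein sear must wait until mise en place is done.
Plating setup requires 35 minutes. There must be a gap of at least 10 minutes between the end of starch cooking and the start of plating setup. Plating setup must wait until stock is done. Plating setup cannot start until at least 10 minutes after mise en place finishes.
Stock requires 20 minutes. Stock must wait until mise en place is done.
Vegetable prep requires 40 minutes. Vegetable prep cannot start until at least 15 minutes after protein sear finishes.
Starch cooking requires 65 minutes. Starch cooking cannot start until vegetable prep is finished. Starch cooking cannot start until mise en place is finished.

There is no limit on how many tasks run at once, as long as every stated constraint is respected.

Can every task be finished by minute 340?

Yes

Nothing blocks mise en place, so it runs from minute 0 to minute 46.
Stock waits on mise en place (finishes minute 46), so it starts at minute 46 and finishes at 46 + 20 = minute 66.
Protein sear has to wait for stock (finishes minute 66, plus 20-minute gap → minute 86); mise en place (finishes minute 46). The latest of these is minute 86, so protein sear runs minute 86 to 86 + 42 = minute 128.
Vegetable prep cannot begin until protein sear (finishes minute 128, plus 15-minute gap → minute 143). It runs from minute 143 to 143 + 40 = minute 183.
Starch cooking needs all of vegetable prep (finishes minute 183); mise en place (finishes minute 46). That puts its earliest start at minute 183; it finishes at 183 + 65 = minute 248.
Garnish prep cannot begin until starch cooking (finishes minute 248). It runs from minute 248 to 248 + 31 = minute 279.
Plating setup has to wait for starch cooking (finishes minute 248, plus 10-minute gap → minute 258); stock (finishes minute 66); mise en place (finishes minute 46, plus 10-minute gap → minute 56). The latest of these is minute 258, so plating setup runs minute 258 to 258 + 35 = minute 293.
Every task is finished by minute 293, which is no later than the deadline of 340, so the schedule is feasible.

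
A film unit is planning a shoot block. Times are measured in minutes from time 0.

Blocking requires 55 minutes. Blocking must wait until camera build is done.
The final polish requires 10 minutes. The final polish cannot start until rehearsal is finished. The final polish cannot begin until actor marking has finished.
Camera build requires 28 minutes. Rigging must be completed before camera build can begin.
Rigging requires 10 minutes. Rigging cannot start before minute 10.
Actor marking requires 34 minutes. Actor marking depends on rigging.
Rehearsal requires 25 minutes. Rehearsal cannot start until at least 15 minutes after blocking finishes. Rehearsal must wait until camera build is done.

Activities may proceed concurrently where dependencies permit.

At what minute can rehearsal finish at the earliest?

143

Rigging cannot begin until its own release at minute 10. It runs from minute 10 to 10 + 10 = minute 20.
After rigging (finishes minute 20), camera build can start at minute 20 and finishes at minute 48.
After camera build (finishes minute 48), blocking can start at minute 48 and finishes at minute 103.
For rehearsal: blocking (finishes minute 103, plus 15-minute gap → minute 118); camera build (finishes minute 48). Taking the maximum gives a start of minute 118, and it finishes at 118 + 25 = minute 143.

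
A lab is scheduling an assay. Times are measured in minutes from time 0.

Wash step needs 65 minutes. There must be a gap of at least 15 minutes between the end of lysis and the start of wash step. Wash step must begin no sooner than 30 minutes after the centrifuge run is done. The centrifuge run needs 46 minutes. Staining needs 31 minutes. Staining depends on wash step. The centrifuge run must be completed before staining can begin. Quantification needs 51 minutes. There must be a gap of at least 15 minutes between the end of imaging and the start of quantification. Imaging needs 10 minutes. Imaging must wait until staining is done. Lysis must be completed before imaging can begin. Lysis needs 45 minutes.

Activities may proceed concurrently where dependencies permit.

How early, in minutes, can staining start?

Nothing blocks the centrifuge run, so it runs from minute 0 to minute 46.
Lysis has no prerequisites, so it starts at minute 0 and finishes at minute 45.
Wash step cannot start until lysis (finishes minute 45, plus 15-minute gap → minute 60); the centrifuge run (finishes minute 46, plus 30-minute gap → minute 76). The controlling bound is minute 76, so wash step finishes at 76 + 65 = minute 141.
Staining waits on wash step (finishes minute 141); the centrifuge run (finishes minute 46). The latest of these is minute 141, which is the earliest staining can start.

141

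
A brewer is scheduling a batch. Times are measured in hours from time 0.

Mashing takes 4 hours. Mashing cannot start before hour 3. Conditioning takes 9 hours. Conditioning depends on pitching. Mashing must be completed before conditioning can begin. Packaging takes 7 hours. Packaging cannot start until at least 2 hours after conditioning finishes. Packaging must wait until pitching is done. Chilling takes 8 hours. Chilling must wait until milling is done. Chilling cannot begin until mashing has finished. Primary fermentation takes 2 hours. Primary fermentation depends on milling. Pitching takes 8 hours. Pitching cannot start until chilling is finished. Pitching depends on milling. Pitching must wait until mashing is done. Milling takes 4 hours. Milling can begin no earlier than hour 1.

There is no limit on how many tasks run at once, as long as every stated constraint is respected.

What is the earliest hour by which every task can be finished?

41

Mashing waits on its own release at hour 3, so it starts at hour 3 and finishes at 3 + 4 = hour 7.
After its own release at hour 1, milling can start at hour 1 and finishes at hour 5.
Primary fermentation cannot begin until milling (finishes hour 5). It runs from hour 5 to 5 + 2 = hour 7.
Chilling needs all of milling (finishes hour 5); mashing (finishes hour 7). That puts its earliest start at hour 7; it finishes at 7 + 8 = hour 15.
Pitching has to wait for chilling (finishes hour 15); milling (finishes hour 5); mashing (finishes hour 7). The latest of these is hour 15, so pitching runs hour 15 to 15 + 8 = hour 23.
Conditioning has to wait for pitching (finishes hour 23); mashing (finishes hour 7). The latest of these is hour 23, so conditioning runs hour 23 to 23 + 9 = hour 32.
Packaging needs all of conditioning (finishes hour 32, plus 2-hour gap → hour 34); pitching (finishes hour 23). That puts its earliest start at hour 34; it finishes at 34 + 7 = hour 41.
All tasks are finished once the last one completes. Finish times: Milling at 5, Mashing at 7, Chilling at 15, Pitching at 23, Primary fermentation at 7, Conditioning at 32, Packaging at 41. The latest is hour 41.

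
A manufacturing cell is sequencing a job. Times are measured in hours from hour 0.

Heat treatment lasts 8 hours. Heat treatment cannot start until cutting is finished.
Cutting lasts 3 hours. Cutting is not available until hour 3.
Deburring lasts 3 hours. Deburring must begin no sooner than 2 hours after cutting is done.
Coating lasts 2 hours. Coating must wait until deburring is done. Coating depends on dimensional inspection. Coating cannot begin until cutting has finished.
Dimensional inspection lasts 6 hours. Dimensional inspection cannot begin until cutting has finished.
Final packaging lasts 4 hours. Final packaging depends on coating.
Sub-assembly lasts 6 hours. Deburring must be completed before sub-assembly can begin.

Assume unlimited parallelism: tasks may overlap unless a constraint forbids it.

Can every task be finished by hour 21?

Cutting cannot begin until its own release at hour 3. It runs from hour 3 to 3 + 3 = hour 6.
After cutting (finishes hour 6), dimensional inspection can start at hour 6 and finishes at hour 12.
After cutting (finishes hour 6), heat treatment can start at hour 6 and finishes at hour 14.
Deburring waits on cutting (finishes hour 6, plus 2-hour gap → hour 8), so it starts at hour 8 and finishes at 8 + 3 = hour 11.
After deburring (finishes hour 11), sub-assembly can start at hour 11 and finishes at hour 17.
For coating: deburring (finishes hour 11); dimensional inspection (finishes hour 12); cutting (finishes hour 6). Taking the maximum gives a start of hour 12, and it finishes at 12 + 2 = hour 14.
Final packaging waits on coating (finishes hour 14), so it starts at hour 14 and finishes at 14 + 4 = hour 18.
Every task is finished by hour 18, which is no later than the deadline of 21, so the schedule is feasible.

Yes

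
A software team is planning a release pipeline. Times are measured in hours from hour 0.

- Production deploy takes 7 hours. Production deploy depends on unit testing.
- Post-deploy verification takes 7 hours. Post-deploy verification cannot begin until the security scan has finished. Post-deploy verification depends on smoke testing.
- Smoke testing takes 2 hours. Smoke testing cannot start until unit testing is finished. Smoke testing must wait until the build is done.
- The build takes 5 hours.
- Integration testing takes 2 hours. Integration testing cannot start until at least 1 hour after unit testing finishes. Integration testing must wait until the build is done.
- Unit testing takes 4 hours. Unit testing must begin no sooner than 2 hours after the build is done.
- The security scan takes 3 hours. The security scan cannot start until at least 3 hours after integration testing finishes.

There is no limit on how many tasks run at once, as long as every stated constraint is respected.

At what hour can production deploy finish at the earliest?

18

Nothing blocks the build, so it runs from hour 0 to hour 5.
Unit testing waits on the build (finishes hour 5, plus 2-hour gap → hour 7), so it starts at hour 7 and finishes at 7 + 4 = hour 11.
Production deploy waits on unit testing (finishes hour 11), so it starts at hour 11 and finishes at 11 + 7 = hour 18.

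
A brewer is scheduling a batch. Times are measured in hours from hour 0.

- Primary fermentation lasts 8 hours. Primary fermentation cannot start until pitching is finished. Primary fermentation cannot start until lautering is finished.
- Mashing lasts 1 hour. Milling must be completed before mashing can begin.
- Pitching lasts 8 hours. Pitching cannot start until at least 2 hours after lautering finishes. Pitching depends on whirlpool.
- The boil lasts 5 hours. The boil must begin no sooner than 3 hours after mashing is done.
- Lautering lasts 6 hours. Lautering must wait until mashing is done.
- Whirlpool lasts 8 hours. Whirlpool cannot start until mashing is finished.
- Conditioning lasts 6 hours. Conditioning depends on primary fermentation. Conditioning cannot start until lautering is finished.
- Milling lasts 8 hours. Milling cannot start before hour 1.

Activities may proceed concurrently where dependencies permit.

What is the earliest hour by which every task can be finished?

40

Milling cannot begin until its own release at hour 1. It runs from hour 1 to 1 + 8 = hour 9.
After milling (finishes hour 9), mashing can start at hour 9 and finishes at hour 10.
After mashing (finishes hour 10), whirlpool can start at hour 10 and finishes at hour 18.
After mashing (finishes hour 10, plus 3-hour gap → hour 13), the boil can start at hour 13 and finishes at hour 18.
Lautering cannot begin until mashing (finishes hour 10). It runs from hour 10 to 10 + 6 = hour 16.
Pitching cannot start until lautering (finishes hour 16, plus 2-hour gap → hour 18); whirlpool (finishes hour 18). The controlling bound is hour 18, so pitching finishes at 18 + 8 = hour 26.
For primary fermentation: pitching (finishes hour 26); lautering (finishes hour 16). Taking the maximum gives a start of hour 26, and it finishes at 26 + 8 = hour 34.
Conditioning cannot start until primary fermentation (finishes hour 34); lautering (finishes hour 16). The controlling bound is hour 34, so conditioning finishes at 34 + 6 = hour 40.
All tasks are finished once the last one completes. Finish times: Milling at 9, Mashing at 10, Lautering at 16, The boil at 18, Whirlpool at 18, Pitching at 26, Primary fermentation at 34, Conditioning at 40. The latest is hour 40.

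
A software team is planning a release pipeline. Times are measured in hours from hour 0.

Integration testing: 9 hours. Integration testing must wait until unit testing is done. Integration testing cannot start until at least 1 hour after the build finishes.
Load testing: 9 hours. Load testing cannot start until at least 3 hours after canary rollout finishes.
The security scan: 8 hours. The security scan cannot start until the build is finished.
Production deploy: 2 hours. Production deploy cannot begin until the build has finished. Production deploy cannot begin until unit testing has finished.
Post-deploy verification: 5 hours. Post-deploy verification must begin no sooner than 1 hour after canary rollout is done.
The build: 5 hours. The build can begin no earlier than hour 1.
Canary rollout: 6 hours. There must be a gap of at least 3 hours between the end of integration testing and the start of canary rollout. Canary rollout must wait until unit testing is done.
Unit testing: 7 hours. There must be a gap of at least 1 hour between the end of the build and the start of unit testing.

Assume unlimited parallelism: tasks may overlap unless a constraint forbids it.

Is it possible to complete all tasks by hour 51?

The build waits on its own release at hour 1, so it starts at hour 1 and finishes at 1 + 5 = hour 6.
The security scan waits on the build (finishes hour 6), so it starts at hour 6 and finishes at 6 + 8 = hour 14.
Unit testing cannot begin until the build (finishes hour 6, plus 1-hour gap → hour 7). It runs from hour 7 to 7 + 7 = hour 14.
For production deploy: the build (finishes hour 6); unit testing (finishes hour 14). Taking the maximum gives a start of hour 14, and it finishes at 14 + 2 = hour 16.
Integration testing needs all of unit testing (finishes hour 14); the build (finishes hour 6, plus 1-hour gap → hour 7). That puts its earliest start at hour 14; it finishes at 14 + 9 = hour 23.
Canary rollout cannot start until integration testing (finishes hour 23, plus 3-hour gap → hour 26); unit testing (finishes hour 14). The controlling bound is hour 26, so canary rollout finishes at 26 + 6 = hour 32.
After canary rollout (finishes hour 32, plus 1-hour gap → hour 33), post-deploy verification can start at hour 33 and finishes at hour 38.
Load testing cannot begin until canary rollout (finishes hour 32, plus 3-hour gap → hour 35). It runs from hour 35 to 35 + 9 = hour 44.
Every task is finished by hour 44, which is no later than the deadline of 51, so the schedule is feasible.

Yes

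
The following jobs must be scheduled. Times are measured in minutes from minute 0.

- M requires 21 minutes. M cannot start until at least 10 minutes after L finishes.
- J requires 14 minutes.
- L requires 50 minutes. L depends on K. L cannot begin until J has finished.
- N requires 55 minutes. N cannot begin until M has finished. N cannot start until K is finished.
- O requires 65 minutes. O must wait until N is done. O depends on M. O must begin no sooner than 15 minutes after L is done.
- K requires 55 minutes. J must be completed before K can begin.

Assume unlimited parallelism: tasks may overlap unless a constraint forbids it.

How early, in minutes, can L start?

69

J can start immediately at minute 0; it finishes at minute 14.
After J (finishes minute 14), K can start at minute 14 and finishes at minute 69.
L waits on K (finishes minute 69); J (finishes minute 14). The latest of these is minute 69, which is the earliest L can start.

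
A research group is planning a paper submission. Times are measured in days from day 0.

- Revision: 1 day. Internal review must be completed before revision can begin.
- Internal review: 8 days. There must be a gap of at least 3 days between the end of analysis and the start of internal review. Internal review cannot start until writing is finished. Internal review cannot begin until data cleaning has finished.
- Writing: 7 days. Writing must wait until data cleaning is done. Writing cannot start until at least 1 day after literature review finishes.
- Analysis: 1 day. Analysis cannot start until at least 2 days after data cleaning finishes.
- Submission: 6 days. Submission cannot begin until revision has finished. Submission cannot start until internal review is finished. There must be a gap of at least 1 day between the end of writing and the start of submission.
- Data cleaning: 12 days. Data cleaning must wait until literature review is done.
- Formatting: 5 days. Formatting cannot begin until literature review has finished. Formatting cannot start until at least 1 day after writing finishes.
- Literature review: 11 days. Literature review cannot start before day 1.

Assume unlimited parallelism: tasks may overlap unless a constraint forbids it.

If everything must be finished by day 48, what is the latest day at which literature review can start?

3

To finish by day 48, submission (duration 6) must start no later than day 42.
Since submission (must start by day 42) depends on it, revision must finish by day 42. Backing off its 1-day duration gives a latest start of day 41.
For internal review: revision (must start by day 41); submission (must start by day 42). The most restrictive is day 41; with an 8-day duration, internal review must start by day 33.
Analysis has to be done before internal review (must start by day 33, minus 3-day gap → day 30). That means finishing by day 30, i.e. starting by 30 − 1 = day 29.
To finish by day 48, formatting (duration 5) must start no later than day 43.
For writing: internal review (must start by day 33); formatting (must start by day 43, minus 1-day gap → day 42); submission (must start by day 42, minus 1-day gap → day 41). The most restrictive is day 33; with a 7-day duration, writing must start by day 26.
Data cleaning feeds analysis (must start by day 29, minus 2-day gap → day 27); writing (must start by day 26); internal review (must start by day 33). Taking the minimum, data cleaning must finish by day 26 and start by 26 − 12 = day 14.
Literature review must finish in time for data cleaning (must start by day 14); writing (must start by day 26, minus 1-day gap → day 25); formatting (must start by day 43). The tightest is day 14, so literature review must start by 14 − 11 = day 3.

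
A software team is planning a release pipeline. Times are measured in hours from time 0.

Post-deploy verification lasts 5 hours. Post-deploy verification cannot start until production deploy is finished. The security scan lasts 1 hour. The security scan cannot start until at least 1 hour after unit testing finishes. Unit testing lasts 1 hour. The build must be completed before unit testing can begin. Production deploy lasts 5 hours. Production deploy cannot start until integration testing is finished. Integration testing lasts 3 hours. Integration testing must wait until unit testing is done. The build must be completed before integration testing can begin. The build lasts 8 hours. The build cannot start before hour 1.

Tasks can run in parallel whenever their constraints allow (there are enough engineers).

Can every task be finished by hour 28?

Yes

The build cannot begin until its own release at hour 1. It runs from hour 1 to 1 + 8 = hour 9.
Unit testing waits on the build (finishes hour 9), so it starts at hour 9 and finishes at 9 + 1 = hour 10.
The security scan waits on unit testing (finishes hour 10, plus 1-hour gap → hour 11), so it starts at hour 11 and finishes at 11 + 1 = hour 12.
Integration testing cannot start until unit testing (finishes hour 10); the build (finishes hour 9). The controlling bound is hour 10, so integration testing finishes at 10 + 3 = hour 13.
After integration testing (finishes hour 13), production deploy can start at hour 13 and finishes at hour 18.
After production deploy (finishes hour 18), post-deploy verification can start at hour 18 and finishes at hour 23.
Every task is finished by hour 23, which is no later than the deadline of 28, so the schedule is feasible.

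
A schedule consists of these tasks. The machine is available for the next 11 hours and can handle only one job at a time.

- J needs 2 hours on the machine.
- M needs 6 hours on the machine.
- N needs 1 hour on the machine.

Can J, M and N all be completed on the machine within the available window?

Running back to back, the jobs need 2 + 6 + 1 = 9 hours on the machine.
Since 9 ≤ 11, they fit within the window.

Yes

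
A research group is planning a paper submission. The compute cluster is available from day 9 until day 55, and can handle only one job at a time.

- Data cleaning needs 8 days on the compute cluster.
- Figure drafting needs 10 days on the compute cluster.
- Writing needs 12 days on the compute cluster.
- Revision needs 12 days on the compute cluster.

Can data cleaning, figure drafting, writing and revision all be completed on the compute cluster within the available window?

Yes

The compute cluster window is 55 − 9 = 46 days.
Running back to back, the jobs need 8 + 10 + 12 + 12 = 42 days on the compute cluster.
Since 42 ≤ 46, they fit within the window.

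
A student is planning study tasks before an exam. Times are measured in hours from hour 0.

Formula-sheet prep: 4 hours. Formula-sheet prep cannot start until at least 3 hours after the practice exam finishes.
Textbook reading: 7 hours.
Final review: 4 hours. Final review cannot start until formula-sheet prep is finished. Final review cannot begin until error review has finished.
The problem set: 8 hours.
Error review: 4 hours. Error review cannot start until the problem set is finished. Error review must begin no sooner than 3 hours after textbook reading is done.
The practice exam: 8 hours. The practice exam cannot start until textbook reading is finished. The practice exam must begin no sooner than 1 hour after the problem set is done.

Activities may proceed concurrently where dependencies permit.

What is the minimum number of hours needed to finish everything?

The problem set can start immediately at hour 0; it finishes at hour 8.
Nothing blocks textbook reading, so it runs from hour 0 to hour 7.
Error review has to wait for the problem set (finishes hour 8); textbook reading (finishes hour 7, plus 3-hour gap → hour 10). The latest of these is hour 10, so error review runs hour 10 to 10 + 4 = hour 14.
The practice exam needs all of textbook reading (finishes hour 7); the problem set (finishes hour 8, plus 1-hour gap → hour 9). That puts its earliest start at hour 9; it finishes at 9 + 8 = hour 17.
Formula-sheet prep waits on the practice exam (finishes hour 17, plus 3-hour gap → hour 20), so it starts at hour 20 and finishes at 20 + 4 = hour 24.
Final review has to wait for formula-sheet prep (finishes hour 24); error review (finishes hour 14). The latest of these is hour 24, so final review runs hour 24 to 24 + 4 = hour 28.
All tasks are finished once the last one completes. Finish times: Textbook reading at 7, The problem set at 8, The practice exam at 17, Error review at 14, Formula-sheet prep at 24, Final review at 28. The latest is hour 28.

28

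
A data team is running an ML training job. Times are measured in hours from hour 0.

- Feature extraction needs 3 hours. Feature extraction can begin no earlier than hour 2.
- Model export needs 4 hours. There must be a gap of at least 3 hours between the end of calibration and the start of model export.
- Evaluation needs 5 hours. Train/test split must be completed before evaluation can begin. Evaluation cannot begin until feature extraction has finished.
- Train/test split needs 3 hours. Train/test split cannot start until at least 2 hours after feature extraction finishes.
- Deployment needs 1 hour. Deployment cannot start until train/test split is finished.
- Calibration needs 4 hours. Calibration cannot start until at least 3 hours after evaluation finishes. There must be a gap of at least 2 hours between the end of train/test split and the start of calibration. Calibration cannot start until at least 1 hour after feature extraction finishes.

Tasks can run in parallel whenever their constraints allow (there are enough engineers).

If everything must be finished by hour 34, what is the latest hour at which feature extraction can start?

7

Model export must finish by hour 34; it takes 4 hours, so it must start by 34 − 4 = hour 30.
Calibration has to be done before model export (must start by hour 30, minus 3-hour gap → hour 27). That means finishing by hour 27, i.e. starting by 27 − 4 = hour 23.
Evaluation feeds into calibration (must start by hour 23, minus 3-hour gap → hour 20); so evaluation must finish by hour 20 and therefore start by hour 15.
Deployment has no dependents, so it just needs to finish by hour 34. Starting by 34 − 1 = hour 33 achieves that.
Train/test split has several dependents: evaluation (must start by hour 15); calibration (must start by hour 23, minus 2-hour gap → hour 21); deployment (must start by hour 33). The earliest of those limits is hour 15, so train/test split must start by 15 − 3 = hour 12.
Feature extraction has several dependents: train/test split (must start by hour 12, minus 2-hour gap → hour 10); evaluation (must start by hour 15); calibration (must start by hour 23, minus 1-hour gap → hour 22). The earliest of those limits is hour 10, so feature extraction must start by 10 − 3 = hour 7.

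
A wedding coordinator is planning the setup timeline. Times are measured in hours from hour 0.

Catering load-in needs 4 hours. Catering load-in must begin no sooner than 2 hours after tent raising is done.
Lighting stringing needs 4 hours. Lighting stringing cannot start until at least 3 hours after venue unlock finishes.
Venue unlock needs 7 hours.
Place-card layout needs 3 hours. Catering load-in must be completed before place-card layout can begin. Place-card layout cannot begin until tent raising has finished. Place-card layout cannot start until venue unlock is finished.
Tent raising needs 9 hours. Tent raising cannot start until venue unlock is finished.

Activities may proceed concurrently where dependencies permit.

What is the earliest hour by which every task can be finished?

Venue unlock can start immediately at hour 0; it finishes at hour 7.
Lighting stringing cannot begin until venue unlock (finishes hour 7, plus 3-hour gap → hour 10). It runs from hour 10 to 10 + 4 = hour 14.
Tent raising waits on venue unlock (finishes hour 7), so it starts at hour 7 and finishes at 7 + 9 = hour 16.
Catering load-in waits on tent raising (finishes hour 16, plus 2-hour gap → hour 18), so it starts at hour 18 and finishes at 18 + 4 = hour 22.
For place-card layout: catering load-in (finishes hour 22); tent raising (finishes hour 16); venue unlock (finishes hour 7). Taking the maximum gives a start of hour 22, and it finishes at 22 + 3 = hour 25.
All tasks are finished once the last one completes. Finish times: Venue unlock at 7, Tent raising at 16, Lighting stringing at 14, Catering load-in at 22, Place-card layout at 25. The latest is hour 25.

25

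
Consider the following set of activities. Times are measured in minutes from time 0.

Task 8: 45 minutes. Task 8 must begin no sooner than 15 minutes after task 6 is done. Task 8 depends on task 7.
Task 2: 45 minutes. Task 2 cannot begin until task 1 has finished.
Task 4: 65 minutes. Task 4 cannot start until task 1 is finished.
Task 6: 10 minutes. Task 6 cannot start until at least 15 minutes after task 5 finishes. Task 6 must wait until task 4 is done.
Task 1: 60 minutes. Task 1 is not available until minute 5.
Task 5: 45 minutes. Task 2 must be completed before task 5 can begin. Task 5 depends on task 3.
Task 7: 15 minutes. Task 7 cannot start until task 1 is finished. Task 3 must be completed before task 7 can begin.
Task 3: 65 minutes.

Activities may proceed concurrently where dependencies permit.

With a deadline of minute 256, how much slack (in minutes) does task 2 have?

After its own release at minute 5, task 1 can start at minute 5 and finishes at minute 65.
Task 2 cannot begin until task 1 (finishes minute 65). It runs from minute 65 to 65 + 45 = minute 110.

Working backward from the deadline:
To finish by minute 256, task 8 (duration 45) must start no later than minute 211.
Task 6 must finish before task 8 (must start by minute 211, minus 15-minute gap → minute 196). With a 10-minute duration, task 6 must start by 196 − 10 = minute 186.
Task 5 must finish before task 6 (must start by minute 186, minus 15-minute gap → minute 171). With a 45-minute duration, task 5 must start by 171 − 45 = minute 126.
Since task 5 (must start by minute 126) depends on it, task 2 must finish by minute 126. Backing off its 45-minute duration gives a latest start of minute 81.
So task 2 can start as early as minute 65 and as late as minute 81, giving 81 − 65 = 16 minutes of slack.

16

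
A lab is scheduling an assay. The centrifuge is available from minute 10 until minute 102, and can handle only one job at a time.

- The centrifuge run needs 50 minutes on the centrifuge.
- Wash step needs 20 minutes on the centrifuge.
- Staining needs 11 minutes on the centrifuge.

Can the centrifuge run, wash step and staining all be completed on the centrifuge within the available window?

Yes

The centrifuge window is 102 − 10 = 92 minutes.
Running back to back, the jobs need 50 + 20 + 11 = 81 minutes on the centrifuge.
Since 81 ≤ 92, they fit within the window.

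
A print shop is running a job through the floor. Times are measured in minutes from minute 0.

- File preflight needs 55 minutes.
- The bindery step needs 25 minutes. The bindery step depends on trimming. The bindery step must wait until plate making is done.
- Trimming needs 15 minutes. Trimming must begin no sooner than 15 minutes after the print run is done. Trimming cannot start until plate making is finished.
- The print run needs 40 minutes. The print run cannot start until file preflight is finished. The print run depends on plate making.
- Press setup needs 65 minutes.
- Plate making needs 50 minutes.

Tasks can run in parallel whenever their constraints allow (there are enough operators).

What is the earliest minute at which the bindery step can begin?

125

Nothing blocks plate making, so it runs from minute 0 to minute 50.
Nothing blocks file preflight, so it runs from minute 0 to minute 55.
For the print run: file preflight (finishes minute 55); plate making (finishes minute 50). Taking the maximum gives a start of minute 55, and it finishes at 55 + 40 = minute 95.
Trimming has to wait for the print run (finishes minute 95, plus 15-minute gap → minute 110); plate making (finishes minute 50). The latest of these is minute 110, so trimming runs minute 110 to 110 + 15 = minute 125.
The bindery step waits on trimming (finishes minute 125); plate making (finishes minute 50). The latest of these is minute 125, which is the earliest the bindery step can start.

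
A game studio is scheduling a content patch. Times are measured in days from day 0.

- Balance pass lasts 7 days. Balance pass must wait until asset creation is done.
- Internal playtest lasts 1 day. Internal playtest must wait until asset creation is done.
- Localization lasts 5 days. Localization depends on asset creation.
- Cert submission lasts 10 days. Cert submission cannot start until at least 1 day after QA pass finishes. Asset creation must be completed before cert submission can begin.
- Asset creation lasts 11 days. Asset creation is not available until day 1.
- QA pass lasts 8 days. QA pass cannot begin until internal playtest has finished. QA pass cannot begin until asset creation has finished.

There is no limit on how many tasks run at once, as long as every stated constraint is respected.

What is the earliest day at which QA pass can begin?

13

Asset creation waits on its own release at day 1, so it starts at day 1 and finishes at 1 + 11 = day 12.
Internal playtest waits on asset creation (finishes day 12), so it starts at day 12 and finishes at 12 + 1 = day 13.
QA pass waits on internal playtest (finishes day 13); asset creation (finishes day 12). The latest of these is day 13, which is the earliest QA pass can start.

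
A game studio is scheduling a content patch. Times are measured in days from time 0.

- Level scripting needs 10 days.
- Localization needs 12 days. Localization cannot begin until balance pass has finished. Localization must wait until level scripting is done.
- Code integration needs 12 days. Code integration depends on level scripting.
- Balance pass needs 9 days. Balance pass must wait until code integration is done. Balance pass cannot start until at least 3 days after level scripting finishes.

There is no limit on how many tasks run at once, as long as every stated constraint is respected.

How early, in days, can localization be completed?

43

Level scripting has no prerequisites, so it starts at day 0 and finishes at day 10.
After level scripting (finishes day 10), code integration can start at day 10 and finishes at day 22.
Balance pass needs all of code integration (finishes day 22); level scripting (finishes day 10, plus 3-day gap → day 13). That puts its earliest start at day 22; it finishes at 22 + 9 = day 31.
Localization cannot start until balance pass (finishes day 31); level scripting (finishes day 10). The controlling bound is day 31, so localization finishes at 31 + 12 = day 43.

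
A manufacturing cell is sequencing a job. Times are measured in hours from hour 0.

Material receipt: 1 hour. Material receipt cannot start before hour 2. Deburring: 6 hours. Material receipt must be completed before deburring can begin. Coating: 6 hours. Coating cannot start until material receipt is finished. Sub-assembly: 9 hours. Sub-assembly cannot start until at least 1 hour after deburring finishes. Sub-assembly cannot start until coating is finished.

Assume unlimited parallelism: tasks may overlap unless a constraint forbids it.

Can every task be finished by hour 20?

After its own release at hour 2, material receipt can start at hour 2 and finishes at hour 3.
After material receipt (finishes hour 3), coating can start at hour 3 and finishes at hour 9.
Deburring waits on material receipt (finishes hour 3), so it starts at hour 3 and finishes at 3 + 6 = hour 9.
For sub-assembly: deburring (finishes hour 9, plus 1-hour gap → hour 10); coating (finishes hour 9). Taking the maximum gives a start of hour 10, and it finishes at 10 + 9 = hour 19.
Every task is finished by hour 19, which is no later than the deadline of 20, so the schedule is feasible.

Yes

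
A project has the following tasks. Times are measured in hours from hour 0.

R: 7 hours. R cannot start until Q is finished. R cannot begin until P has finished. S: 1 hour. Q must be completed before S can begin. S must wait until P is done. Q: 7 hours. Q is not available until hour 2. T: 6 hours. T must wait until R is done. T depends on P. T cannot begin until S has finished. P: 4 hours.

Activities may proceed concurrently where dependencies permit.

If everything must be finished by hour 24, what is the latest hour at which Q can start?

4

To finish by hour 24, T (duration 6) must start no later than hour 18.
R feeds into T (must start by hour 18); so R must finish by hour 18 and therefore start by hour 11.
S has to be done before T (must start by hour 18). That means finishing by hour 18, i.e. starting by 18 − 1 = hour 17.
For Q: R (must start by hour 11); S (must start by hour 17). The most restrictive is hour 11; with a 7-hour duration, Q must start by hour 4.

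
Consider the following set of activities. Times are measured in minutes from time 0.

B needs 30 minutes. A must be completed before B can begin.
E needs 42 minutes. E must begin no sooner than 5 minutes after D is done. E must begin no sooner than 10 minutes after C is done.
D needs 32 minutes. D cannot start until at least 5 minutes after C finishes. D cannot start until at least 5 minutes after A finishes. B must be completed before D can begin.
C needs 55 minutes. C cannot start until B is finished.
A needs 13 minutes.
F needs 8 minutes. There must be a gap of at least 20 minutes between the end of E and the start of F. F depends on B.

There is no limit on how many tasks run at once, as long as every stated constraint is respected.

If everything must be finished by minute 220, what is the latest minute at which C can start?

To finish by minute 220, F (duration 8) must start no later than minute 212.
E has to be done before F (must start by minute 212, minus 20-minute gap → minute 192). That means finishing by minute 192, i.e. starting by 192 − 42 = minute 150.
Since E (must start by minute 150, minus 5-minute gap → minute 145) depends on it, D must finish by minute 145. Backing off its 32-minute duration gives a latest start of minute 113.
For C: D (must start by minute 113, minus 5-minute gap → minute 108); E (must start by minute 150, minus 10-minute gap → minute 140). The most restrictive is minute 108; with a 55-minute duration, C must start by minute 53.

53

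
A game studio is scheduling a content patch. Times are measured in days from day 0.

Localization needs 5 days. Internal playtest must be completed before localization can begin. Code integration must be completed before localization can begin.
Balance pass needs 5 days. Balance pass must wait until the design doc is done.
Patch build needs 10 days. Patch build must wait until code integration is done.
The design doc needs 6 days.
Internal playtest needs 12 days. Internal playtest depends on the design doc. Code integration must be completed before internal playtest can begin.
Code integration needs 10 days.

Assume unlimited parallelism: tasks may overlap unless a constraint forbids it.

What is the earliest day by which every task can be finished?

Nothing blocks code integration, so it runs from day 0 to day 10.
After code integration (finishes day 10), patch build can start at day 10 and finishes at day 20.
The design doc can start immediately at day 0; it finishes at day 6.
Balance pass waits on the design doc (finishes day 6), so it starts at day 6 and finishes at 6 + 5 = day 11.
Internal playtest has to wait for the design doc (finishes day 6); code integration (finishes day 10). The latest of these is day 10, so internal playtest runs day 10 to 10 + 12 = day 22.
Localization needs all of internal playtest (finishes day 22); code integration (finishes day 10). That puts its earliest start at day 22; it finishes at 22 + 5 = day 27.
All tasks are finished once the last one completes. Finish times: The design doc at 6, Code integration at 10, Internal playtest at 22, Balance pass at 11, Localization at 27, Patch build at 20. The latest is day 27.

27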